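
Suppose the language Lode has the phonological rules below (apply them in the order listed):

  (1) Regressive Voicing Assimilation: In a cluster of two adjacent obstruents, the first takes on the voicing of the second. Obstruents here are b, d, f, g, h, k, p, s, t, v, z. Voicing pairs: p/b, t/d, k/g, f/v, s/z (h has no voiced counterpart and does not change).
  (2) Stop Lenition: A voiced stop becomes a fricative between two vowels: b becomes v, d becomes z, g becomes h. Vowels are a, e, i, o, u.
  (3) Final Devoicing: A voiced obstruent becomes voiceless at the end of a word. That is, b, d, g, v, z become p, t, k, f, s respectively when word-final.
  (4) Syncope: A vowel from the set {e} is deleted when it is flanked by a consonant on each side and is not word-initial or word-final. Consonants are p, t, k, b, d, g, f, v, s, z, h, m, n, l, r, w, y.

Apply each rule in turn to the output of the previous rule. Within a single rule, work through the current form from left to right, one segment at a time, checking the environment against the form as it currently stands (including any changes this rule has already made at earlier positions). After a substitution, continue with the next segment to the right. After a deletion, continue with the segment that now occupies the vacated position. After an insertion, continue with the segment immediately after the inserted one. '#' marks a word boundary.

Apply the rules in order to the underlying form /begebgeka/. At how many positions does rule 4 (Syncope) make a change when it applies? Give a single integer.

3

(1) Regressive Voicing Assimilation: no change — [begebgeka]
(2) Stop Lenition: [begebgeka] → [behebgeka]
(3) Final Devoicing: no change — [behebgeka]
(4) Syncope: [behebgeka] → [bhbgka]
Rule 4 changed 3 position(s).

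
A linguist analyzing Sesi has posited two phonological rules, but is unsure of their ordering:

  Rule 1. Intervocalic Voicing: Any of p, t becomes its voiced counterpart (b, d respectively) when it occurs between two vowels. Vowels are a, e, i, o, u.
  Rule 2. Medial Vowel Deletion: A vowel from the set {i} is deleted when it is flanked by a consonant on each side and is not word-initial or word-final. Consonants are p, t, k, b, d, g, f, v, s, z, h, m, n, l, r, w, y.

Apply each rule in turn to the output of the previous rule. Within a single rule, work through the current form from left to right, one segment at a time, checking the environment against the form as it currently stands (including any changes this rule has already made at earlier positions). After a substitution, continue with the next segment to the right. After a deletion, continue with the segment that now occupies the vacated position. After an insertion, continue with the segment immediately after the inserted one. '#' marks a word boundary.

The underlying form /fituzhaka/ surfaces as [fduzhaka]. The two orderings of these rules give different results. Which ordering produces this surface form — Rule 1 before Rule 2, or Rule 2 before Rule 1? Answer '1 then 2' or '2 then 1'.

1 then 2

Order 1 then 2:
  1 Intervocalic Voicing: [fituzhaka] → [fiduzhaka]
  2 Medial Vowel Deletion: [fiduzhaka] → [fduzhaka]
  result: [fduzhaka]
Order 2 then 1:
  2 Medial Vowel Deletion: [fituzhaka] → [ftuzhaka]
  1 Intervocalic Voicing: no change — [ftuzhaka]
  result: [ftuzhaka]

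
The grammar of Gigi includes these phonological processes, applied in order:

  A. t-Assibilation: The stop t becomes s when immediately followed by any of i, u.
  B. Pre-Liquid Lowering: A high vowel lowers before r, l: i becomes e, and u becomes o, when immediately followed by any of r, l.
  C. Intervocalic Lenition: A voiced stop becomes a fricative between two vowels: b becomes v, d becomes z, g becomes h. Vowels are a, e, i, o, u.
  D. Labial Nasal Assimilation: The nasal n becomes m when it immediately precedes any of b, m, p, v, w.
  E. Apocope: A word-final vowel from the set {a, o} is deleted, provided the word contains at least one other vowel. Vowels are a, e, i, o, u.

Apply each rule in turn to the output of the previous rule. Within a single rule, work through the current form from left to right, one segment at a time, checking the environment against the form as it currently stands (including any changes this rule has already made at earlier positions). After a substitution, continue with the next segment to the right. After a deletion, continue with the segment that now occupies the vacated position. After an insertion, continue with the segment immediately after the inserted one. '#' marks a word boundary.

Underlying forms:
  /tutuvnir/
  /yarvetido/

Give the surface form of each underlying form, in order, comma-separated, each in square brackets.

[susuvner], [yarvesiz]

/tutuvnir/:
  A t-Assibilation: [tutuvnir] → [susuvnir]
  B Pre-Liquid Lowering: [susuvnir] → [susuvner]
  C Intervocalic Lenition: no change — [susuvner]
  D Labial Nasal Assimilation: no change — [susuvner]
  E Apocope: no change — [susuvner]
/yarvetido/:
  A t-Assibilation: [yarvetido] → [yarvesido]
  B Pre-Liquid Lowering: no change — [yarvesido]
  C Intervocalic Lenition: [yarvesido] → [yarvesizo]
  D Labial Nasal Assimilation: no change — [yarvesizo]
  E Apocope: [yarvesizo] → [yarvesiz]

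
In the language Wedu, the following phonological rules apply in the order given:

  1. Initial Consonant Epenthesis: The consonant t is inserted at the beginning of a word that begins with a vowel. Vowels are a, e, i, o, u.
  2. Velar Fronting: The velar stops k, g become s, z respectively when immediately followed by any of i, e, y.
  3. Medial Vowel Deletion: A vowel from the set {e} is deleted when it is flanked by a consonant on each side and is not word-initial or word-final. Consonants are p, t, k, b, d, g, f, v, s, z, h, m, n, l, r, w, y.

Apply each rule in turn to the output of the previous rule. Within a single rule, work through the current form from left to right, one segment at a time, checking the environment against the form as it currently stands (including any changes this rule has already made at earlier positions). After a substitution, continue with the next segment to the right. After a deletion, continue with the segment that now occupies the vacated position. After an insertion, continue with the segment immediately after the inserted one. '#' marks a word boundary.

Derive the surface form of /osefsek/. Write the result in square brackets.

1 Initial Consonant Epenthesis: [osefsek] → [tosefsek]
2 Velar Fronting: no change — [tosefsek]
3 Medial Vowel Deletion: [tosefsek] → [tosfsk]

[tosfsk]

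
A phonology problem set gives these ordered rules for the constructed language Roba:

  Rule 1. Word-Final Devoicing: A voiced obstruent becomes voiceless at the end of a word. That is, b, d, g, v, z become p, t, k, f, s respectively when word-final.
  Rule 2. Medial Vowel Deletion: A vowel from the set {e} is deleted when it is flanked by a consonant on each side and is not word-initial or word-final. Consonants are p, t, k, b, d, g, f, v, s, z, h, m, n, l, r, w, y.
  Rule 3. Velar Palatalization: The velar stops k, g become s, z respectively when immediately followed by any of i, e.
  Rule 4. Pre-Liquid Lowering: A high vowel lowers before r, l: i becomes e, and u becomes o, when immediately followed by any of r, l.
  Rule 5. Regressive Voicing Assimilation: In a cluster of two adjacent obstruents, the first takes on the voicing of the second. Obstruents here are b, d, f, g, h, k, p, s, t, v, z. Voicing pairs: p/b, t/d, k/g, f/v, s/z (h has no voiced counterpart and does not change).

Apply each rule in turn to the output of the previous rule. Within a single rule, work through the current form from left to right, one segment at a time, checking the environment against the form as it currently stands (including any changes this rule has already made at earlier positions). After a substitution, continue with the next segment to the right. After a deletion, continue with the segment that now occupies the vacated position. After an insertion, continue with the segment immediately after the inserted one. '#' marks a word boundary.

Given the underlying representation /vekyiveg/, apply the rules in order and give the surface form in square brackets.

Rule 1 Word-Final Devoicing: [vekyiveg] → [vekyivek]
Rule 2 Medial Vowel Deletion: [vekyivek] → [vkyivk]
Rule 3 Velar Palatalization: no change — [vkyivk]
Rule 4 Pre-Liquid Lowering: no change — [vkyivk]
Rule 5 Regressive Voicing Assimilation: [vkyivk] → [fkyifk]

[fkyifk]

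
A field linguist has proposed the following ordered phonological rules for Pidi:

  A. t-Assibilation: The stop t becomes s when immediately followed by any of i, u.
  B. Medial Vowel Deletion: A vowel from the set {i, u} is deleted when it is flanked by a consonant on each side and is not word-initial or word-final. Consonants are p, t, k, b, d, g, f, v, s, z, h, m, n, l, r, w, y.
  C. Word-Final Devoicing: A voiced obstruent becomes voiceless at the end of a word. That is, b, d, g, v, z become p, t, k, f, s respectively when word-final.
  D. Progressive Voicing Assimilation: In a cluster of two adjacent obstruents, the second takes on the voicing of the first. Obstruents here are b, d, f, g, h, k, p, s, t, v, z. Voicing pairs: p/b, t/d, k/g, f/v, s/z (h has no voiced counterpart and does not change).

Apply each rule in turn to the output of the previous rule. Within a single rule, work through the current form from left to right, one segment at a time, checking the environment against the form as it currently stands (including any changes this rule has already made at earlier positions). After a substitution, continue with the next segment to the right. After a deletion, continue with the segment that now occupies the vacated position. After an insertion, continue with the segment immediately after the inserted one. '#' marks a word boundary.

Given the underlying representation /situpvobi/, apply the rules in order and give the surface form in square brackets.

[sspfobi]

A t-Assibilation: [situpvobi] → [sisupvobi]
B Medial Vowel Deletion: [sisupvobi] → [sspvobi]
C Word-Final Devoicing: no change — [sspvobi]
D Progressive Voicing Assimilation: [sspvobi] → [sspfobi]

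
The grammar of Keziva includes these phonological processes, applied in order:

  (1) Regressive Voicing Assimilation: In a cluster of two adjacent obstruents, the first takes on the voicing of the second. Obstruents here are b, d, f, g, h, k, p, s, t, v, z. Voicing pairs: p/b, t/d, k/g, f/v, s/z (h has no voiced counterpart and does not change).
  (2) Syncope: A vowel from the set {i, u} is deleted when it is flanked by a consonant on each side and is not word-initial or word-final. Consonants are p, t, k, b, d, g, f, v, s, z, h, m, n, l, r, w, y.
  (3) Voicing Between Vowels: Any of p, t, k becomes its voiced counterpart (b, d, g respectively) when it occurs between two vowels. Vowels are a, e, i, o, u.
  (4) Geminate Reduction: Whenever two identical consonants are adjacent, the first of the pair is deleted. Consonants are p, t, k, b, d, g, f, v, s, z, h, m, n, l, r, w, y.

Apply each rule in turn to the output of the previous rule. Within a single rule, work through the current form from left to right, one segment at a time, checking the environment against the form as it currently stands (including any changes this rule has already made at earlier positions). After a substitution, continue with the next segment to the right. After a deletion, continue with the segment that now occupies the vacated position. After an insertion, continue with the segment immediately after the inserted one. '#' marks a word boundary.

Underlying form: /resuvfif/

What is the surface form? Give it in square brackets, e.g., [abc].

(1) Regressive Voicing Assimilation: [resuvfif] → [resuffif]
(2) Syncope: [resuffif] → [resfff]
(3) Voicing Between Vowels: no change — [resfff]
(4) Geminate Reduction: [resfff] → [resf]

[resf]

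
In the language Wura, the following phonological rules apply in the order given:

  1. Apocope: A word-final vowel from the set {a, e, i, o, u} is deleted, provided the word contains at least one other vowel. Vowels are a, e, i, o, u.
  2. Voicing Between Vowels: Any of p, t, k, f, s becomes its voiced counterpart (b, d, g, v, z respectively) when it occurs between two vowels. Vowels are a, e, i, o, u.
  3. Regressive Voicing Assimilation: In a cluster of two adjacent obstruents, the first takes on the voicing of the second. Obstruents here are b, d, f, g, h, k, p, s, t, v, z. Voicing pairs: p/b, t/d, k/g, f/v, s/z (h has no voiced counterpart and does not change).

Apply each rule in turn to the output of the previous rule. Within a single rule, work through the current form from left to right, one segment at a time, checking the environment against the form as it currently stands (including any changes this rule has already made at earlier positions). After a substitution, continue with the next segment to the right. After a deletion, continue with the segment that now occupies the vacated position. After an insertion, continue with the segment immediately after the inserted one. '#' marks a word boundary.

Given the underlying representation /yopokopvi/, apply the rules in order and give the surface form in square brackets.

[yobogobv]

1 Apocope: [yopokopvi] → [yopokopv]
2 Voicing Between Vowels: [yopokopv] → [yobogopv]
3 Regressive Voicing Assimilation: [yobogopv] → [yobogobv]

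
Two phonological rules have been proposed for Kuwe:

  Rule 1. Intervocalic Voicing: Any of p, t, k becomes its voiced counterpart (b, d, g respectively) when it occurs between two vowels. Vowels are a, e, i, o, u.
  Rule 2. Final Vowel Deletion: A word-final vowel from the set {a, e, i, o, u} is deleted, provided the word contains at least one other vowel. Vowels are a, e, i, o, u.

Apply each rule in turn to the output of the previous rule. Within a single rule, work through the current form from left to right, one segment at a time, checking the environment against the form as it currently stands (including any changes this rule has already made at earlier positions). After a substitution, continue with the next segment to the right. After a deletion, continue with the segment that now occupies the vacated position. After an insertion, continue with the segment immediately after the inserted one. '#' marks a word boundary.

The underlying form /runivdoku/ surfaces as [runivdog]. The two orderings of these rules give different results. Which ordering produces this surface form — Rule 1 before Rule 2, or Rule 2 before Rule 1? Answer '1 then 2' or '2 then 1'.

Order 1 then 2:
  1 Intervocalic Voicing: [runivdoku] → [runivdogu]
  2 Final Vowel Deletion: [runivdogu] → [runivdog]
  result: [runivdog]
Order 2 then 1:
  2 Final Vowel Deletion: [runivdoku] → [runivdok]
  1 Intervocalic Voicing: no change — [runivdok]
  result: [runivdok]

1 then 2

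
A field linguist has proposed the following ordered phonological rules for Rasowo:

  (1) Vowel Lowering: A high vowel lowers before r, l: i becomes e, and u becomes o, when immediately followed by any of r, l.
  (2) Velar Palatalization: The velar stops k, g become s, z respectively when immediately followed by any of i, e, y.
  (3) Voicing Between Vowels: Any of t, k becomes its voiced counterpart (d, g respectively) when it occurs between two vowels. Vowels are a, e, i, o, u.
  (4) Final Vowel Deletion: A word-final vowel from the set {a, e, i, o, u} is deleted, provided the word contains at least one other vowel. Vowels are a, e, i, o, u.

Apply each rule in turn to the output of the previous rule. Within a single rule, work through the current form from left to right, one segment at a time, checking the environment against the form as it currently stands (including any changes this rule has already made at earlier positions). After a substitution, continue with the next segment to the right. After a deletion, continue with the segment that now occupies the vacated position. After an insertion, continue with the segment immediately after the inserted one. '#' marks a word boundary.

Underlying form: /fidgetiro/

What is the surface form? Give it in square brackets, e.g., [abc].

[fidzeder]

(1) Vowel Lowering: [fidgetiro] → [fidgetero]
(2) Velar Palatalization: [fidgetero] → [fidzetero]
(3) Voicing Between Vowels: [fidzetero] → [fidzedero]
(4) Final Vowel Deletion: [fidzedero] → [fidzeder]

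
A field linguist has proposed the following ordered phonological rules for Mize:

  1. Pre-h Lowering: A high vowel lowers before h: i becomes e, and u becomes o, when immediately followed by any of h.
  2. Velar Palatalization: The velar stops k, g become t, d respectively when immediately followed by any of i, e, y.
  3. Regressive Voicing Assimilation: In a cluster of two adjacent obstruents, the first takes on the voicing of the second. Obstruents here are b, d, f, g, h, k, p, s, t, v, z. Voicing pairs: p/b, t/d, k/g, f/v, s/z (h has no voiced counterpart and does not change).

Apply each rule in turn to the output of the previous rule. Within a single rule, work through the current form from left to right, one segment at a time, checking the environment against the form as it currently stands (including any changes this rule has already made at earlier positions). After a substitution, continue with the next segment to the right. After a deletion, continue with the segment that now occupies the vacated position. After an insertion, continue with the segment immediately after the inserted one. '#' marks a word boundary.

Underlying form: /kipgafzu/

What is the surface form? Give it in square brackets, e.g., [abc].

1 Pre-h Lowering: no change — [kipgafzu]
2 Velar Palatalization: [kipgafzu] → [tipgafzu]
3 Regressive Voicing Assimilation: [tipgafzu] → [tibgavzu]

[tibgavzu]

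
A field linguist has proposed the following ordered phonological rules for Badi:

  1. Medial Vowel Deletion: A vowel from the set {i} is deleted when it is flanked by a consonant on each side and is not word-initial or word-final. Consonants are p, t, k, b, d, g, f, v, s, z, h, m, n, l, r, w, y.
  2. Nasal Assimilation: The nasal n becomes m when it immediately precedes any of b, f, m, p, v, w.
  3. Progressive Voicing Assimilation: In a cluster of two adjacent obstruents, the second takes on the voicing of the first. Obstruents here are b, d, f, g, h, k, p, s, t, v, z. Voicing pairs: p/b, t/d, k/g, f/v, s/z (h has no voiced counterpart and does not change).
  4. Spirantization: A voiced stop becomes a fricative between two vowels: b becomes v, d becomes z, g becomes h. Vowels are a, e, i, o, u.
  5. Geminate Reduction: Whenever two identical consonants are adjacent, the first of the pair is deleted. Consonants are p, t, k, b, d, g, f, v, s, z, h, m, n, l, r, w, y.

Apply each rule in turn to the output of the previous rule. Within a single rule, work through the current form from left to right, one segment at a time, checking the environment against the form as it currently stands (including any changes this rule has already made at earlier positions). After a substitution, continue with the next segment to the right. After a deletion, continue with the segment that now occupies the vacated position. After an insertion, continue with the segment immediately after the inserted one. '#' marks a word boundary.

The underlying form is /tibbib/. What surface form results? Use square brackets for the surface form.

[tp]

1 Medial Vowel Deletion: [tibbib] → [tbbb]
2 Nasal Assimilation: no change — [tbbb]
3 Progressive Voicing Assimilation: [tbbb] → [tppp]
4 Spirantization: no change — [tppp]
5 Geminate Reduction: [tppp] → [tp]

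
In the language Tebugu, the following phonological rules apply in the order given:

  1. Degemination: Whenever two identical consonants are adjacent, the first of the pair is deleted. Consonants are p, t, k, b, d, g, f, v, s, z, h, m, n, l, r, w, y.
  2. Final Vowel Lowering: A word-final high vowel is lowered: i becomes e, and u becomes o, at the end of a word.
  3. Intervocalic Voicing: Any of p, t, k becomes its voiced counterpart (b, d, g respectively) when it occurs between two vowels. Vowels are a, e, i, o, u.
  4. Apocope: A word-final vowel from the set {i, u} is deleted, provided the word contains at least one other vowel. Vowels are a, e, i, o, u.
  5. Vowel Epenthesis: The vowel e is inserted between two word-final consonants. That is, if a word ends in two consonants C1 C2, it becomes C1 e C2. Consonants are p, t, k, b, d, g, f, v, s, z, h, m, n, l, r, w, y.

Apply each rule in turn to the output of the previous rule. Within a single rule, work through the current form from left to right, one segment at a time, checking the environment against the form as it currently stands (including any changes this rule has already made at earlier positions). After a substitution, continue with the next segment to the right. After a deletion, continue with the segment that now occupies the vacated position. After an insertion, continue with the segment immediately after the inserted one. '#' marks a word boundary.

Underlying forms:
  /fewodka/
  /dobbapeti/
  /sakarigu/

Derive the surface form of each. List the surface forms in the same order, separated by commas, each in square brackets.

/fewodka/:
  1 Degemination: no change — [fewodka]
  2 Final Vowel Lowering: no change — [fewodka]
  3 Intervocalic Voicing: no change — [fewodka]
  4 Apocope: no change — [fewodka]
  5 Vowel Epenthesis: no change — [fewodka]
/dobbapeti/:
  1 Degemination: [dobbapeti] → [dobapeti]
  2 Final Vowel Lowering: [dobapeti] → [dobapete]
  3 Intervocalic Voicing: [dobapete] → [dobabede]
  4 Apocope: no change — [dobabede]
  5 Vowel Epenthesis: no change — [dobabede]
/sakarigu/:
  1 Degemination: no change — [sakarigu]
  2 Final Vowel Lowering: [sakarigu] → [sakarigo]
  3 Intervocalic Voicing: [sakarigo] → [sagarigo]
  4 Apocope: no change — [sagarigo]
  5 Vowel Epenthesis: no change — [sagarigo]

[fewodka], [dobabede], [sagarigo]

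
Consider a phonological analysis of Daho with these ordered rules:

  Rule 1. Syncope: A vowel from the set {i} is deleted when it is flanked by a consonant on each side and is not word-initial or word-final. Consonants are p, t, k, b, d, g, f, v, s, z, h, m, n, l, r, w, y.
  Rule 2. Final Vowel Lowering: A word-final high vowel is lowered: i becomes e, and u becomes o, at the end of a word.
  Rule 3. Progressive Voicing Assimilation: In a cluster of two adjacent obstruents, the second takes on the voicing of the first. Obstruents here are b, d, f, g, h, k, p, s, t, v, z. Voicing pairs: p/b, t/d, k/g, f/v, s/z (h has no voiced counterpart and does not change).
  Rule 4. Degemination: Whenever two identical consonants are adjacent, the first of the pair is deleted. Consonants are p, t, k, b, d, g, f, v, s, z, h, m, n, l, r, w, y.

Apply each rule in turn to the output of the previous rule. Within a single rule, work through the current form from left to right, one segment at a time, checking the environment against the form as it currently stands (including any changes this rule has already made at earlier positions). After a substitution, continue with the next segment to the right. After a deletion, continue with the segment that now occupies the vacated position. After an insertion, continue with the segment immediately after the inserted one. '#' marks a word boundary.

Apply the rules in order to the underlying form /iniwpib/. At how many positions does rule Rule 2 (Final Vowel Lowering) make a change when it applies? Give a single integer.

Rule 1 Syncope: [iniwpib] → [inwpb]
Rule 2 Final Vowel Lowering: no change — [inwpb]
Rule 3 Progressive Voicing Assimilation: [inwpb] → [inwpp]
Rule 4 Degemination: [inwpp] → [inwp]
Rule Rule 2 changed 0 position(s).

0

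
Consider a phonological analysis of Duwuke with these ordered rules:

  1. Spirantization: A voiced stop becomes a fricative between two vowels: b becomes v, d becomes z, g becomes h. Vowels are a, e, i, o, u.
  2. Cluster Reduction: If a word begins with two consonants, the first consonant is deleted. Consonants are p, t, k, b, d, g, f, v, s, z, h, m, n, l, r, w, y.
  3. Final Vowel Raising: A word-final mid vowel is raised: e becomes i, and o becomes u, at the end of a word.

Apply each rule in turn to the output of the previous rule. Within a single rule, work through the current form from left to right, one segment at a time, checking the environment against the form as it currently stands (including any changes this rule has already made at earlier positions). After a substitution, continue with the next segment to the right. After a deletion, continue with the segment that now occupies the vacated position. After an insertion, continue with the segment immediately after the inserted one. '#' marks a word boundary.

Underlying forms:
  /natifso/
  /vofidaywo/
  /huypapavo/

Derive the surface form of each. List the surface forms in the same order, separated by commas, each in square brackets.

/natifso/:
  1 Spirantization: no change — [natifso]
  2 Cluster Reduction: no change — [natifso]
  3 Final Vowel Raising: [natifso] → [natifsu]
/vofidaywo/:
  1 Spirantization: [vofidaywo] → [vofizaywo]
  2 Cluster Reduction: no change — [vofizaywo]
  3 Final Vowel Raising: [vofizaywo] → [vofizaywu]
/huypapavo/:
  1 Spirantization: no change — [huypapavo]
  2 Cluster Reduction: no change — [huypapavo]
  3 Final Vowel Raising: [huypapavo] → [huypapavu]

[natifsu], [vofizaywu], [huypapavu]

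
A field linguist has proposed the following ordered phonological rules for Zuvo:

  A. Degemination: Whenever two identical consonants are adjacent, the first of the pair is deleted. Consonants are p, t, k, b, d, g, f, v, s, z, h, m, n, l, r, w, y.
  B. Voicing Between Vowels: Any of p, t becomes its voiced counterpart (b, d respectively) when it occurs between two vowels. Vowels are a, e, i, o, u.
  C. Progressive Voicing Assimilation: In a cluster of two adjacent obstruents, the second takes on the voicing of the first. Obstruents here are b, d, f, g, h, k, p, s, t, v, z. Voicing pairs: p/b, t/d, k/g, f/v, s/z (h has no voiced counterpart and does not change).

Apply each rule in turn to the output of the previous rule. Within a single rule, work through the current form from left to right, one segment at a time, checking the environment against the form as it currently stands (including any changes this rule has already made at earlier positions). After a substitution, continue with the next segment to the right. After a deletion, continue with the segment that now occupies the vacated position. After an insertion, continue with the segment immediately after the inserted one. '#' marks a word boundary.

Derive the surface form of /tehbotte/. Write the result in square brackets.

[tehpode]

A Degemination: [tehbotte] → [tehbote]
B Voicing Between Vowels: [tehbote] → [tehbode]
C Progressive Voicing Assimilation: [tehbode] → [tehpode]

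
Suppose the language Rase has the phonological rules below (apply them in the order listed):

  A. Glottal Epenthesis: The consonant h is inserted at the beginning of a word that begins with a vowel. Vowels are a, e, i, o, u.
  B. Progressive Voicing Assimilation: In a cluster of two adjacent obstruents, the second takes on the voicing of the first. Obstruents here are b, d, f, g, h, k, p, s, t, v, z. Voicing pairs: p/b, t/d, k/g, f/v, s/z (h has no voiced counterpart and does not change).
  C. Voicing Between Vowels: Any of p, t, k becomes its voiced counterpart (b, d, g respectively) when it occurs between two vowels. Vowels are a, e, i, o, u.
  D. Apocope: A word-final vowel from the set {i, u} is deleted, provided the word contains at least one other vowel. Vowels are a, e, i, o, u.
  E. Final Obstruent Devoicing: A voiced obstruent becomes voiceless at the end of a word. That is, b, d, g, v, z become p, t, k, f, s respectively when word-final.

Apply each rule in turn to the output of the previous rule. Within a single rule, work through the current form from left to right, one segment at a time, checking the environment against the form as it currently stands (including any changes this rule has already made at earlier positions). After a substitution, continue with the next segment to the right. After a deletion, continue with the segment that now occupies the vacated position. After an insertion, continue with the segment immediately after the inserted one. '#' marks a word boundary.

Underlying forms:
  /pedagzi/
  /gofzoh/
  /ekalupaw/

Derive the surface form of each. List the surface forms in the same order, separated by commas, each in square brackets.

[pedags], [gofsoh], [hegalubaw]

/pedagzi/:
  A Glottal Epenthesis: no change — [pedagzi]
  B Progressive Voicing Assimilation: no change — [pedagzi]
  C Voicing Between Vowels: no change — [pedagzi]
  D Apocope: [pedagzi] → [pedagz]
  E Final Obstruent Devoicing: [pedagz] → [pedags]
/gofzoh/:
  A Glottal Epenthesis: no change — [gofzoh]
  B Progressive Voicing Assimilation: [gofzoh] → [gofsoh]
  C Voicing Between Vowels: no change — [gofsoh]
  D Apocope: no change — [gofsoh]
  E Final Obstruent Devoicing: no change — [gofsoh]
/ekalupaw/:
  A Glottal Epenthesis: [ekalupaw] → [hekalupaw]
  B Progressive Voicing Assimilation: no change — [hekalupaw]
  C Voicing Between Vowels: [hekalupaw] → [hegalubaw]
  D Apocope: no change — [hegalubaw]
  E Final Obstruent Devoicing: no change — [hegalubaw]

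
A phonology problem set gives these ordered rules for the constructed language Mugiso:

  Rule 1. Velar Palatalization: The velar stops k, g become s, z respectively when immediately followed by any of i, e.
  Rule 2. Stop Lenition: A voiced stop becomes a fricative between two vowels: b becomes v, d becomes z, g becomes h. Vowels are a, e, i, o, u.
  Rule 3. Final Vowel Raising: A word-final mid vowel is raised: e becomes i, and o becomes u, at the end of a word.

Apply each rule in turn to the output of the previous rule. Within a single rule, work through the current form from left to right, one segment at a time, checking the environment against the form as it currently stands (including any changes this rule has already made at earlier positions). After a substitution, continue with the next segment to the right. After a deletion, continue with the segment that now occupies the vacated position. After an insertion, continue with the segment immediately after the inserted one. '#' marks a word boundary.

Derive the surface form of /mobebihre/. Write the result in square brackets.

Rule 1 Velar Palatalization: no change — [mobebihre]
Rule 2 Stop Lenition: [mobebihre] → [movevihre]
Rule 3 Final Vowel Raising: [movevihre] → [movevihri]

[movevihri]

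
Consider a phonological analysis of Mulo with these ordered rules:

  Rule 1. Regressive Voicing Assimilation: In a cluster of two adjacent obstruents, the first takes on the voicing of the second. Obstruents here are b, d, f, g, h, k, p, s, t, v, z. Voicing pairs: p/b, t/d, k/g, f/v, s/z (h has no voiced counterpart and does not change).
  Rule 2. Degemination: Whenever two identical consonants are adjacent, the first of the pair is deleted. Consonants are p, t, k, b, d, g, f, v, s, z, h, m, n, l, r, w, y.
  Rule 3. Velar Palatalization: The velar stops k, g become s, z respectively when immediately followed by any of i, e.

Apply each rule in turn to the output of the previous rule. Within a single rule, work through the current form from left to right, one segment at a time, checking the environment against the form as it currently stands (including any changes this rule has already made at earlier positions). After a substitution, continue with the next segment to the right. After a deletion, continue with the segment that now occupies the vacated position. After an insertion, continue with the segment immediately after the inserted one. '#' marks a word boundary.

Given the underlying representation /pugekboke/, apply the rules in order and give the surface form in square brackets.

[puzegbose]

Rule 1 Regressive Voicing Assimilation: [pugekboke] → [pugegboke]
Rule 2 Degemination: no change — [pugegboke]
Rule 3 Velar Palatalization: [pugegboke] → [puzegbose]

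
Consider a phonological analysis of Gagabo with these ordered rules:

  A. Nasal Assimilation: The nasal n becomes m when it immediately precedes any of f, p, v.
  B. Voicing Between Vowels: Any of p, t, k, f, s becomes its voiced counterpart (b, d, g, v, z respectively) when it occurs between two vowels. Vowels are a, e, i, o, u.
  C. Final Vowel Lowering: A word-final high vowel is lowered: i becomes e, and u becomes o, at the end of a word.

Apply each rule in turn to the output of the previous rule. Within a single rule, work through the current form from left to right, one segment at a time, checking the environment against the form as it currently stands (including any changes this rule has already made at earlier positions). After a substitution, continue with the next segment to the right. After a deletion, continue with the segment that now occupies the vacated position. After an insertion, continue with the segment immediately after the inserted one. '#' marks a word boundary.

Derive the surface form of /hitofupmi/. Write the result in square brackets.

A Nasal Assimilation: no change — [hitofupmi]
B Voicing Between Vowels: [hitofupmi] → [hidovupmi]
C Final Vowel Lowering: [hidovupmi] → [hidovupme]

[hidovupme]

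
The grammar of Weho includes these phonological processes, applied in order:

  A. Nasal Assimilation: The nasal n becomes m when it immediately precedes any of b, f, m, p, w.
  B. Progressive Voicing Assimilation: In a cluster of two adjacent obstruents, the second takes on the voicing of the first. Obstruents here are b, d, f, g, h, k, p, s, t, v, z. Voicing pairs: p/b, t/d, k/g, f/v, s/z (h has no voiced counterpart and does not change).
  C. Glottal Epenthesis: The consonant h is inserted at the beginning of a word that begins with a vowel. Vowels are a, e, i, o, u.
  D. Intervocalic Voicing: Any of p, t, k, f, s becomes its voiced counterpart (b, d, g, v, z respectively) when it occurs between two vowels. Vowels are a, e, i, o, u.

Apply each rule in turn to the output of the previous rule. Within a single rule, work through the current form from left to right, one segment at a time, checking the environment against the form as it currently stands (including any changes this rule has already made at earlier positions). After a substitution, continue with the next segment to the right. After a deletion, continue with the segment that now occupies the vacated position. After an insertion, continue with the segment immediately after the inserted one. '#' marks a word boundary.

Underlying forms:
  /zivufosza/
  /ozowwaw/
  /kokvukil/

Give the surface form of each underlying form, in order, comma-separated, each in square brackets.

/zivufosza/:
  A Nasal Assimilation: no change — [zivufosza]
  B Progressive Voicing Assimilation: [zivufosza] → [zivufossa]
  C Glottal Epenthesis: no change — [zivufossa]
  D Intervocalic Voicing: [zivufossa] → [zivuvossa]
/ozowwaw/:
  A Nasal Assimilation: no change — [ozowwaw]
  B Progressive Voicing Assimilation: no change — [ozowwaw]
  C Glottal Epenthesis: [ozowwaw] → [hozowwaw]
  D Intervocalic Voicing: no change — [hozowwaw]
/kokvukil/:
  A Nasal Assimilation: no change — [kokvukil]
  B Progressive Voicing Assimilation: [kokvukil] → [kokfukil]
  C Glottal Epenthesis: no change — [kokfukil]
  D Intervocalic Voicing: [kokfukil] → [kokfugil]

[zivuvossa], [hozowwaw], [kokfugil]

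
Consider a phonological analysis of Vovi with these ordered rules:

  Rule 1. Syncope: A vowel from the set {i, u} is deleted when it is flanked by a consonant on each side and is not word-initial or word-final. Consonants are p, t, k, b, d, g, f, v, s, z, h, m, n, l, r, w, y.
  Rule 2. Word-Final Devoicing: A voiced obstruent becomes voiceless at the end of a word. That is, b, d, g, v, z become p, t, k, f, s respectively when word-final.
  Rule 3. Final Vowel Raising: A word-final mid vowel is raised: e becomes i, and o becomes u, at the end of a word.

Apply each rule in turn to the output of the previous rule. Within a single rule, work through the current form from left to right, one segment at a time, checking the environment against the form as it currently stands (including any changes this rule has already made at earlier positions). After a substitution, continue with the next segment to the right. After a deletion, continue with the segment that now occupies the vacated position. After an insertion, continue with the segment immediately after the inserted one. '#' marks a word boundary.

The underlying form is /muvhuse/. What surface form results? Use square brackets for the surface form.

Rule 1 Syncope: [muvhuse] → [mvhse]
Rule 2 Word-Final Devoicing: no change — [mvhse]
Rule 3 Final Vowel Raising: [mvhse] → [mvhsi]

[mvhsi]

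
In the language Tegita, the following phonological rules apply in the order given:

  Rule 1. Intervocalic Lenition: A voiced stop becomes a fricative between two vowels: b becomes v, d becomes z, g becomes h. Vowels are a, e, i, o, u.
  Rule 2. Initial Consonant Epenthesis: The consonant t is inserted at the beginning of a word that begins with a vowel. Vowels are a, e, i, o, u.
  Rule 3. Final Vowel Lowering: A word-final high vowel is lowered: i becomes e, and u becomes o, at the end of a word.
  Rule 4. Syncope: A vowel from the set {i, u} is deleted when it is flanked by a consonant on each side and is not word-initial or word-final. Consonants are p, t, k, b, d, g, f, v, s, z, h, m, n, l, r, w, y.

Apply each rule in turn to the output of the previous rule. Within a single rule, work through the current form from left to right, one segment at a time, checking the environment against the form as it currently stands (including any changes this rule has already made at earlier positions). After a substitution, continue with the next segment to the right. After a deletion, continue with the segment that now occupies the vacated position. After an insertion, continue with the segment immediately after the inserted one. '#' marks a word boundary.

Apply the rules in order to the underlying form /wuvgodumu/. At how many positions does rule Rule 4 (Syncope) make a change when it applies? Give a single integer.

2

Rule 1 Intervocalic Lenition: [wuvgodumu] → [wuvgozumu]
Rule 2 Initial Consonant Epenthesis: no change — [wuvgozumu]
Rule 3 Final Vowel Lowering: [wuvgozumu] → [wuvgozumo]
Rule 4 Syncope: [wuvgozumo] → [wvgozmo]
Rule Rule 4 changed 2 position(s).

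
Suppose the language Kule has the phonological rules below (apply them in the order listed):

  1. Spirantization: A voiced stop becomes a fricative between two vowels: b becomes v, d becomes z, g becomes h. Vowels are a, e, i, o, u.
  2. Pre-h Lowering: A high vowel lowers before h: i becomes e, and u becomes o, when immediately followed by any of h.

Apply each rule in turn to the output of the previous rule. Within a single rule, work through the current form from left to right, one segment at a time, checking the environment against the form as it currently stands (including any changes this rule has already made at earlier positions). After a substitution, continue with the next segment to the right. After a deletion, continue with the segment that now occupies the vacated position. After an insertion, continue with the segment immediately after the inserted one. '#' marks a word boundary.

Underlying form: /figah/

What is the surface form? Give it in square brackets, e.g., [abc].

1 Spirantization: [figah] → [fihah]
2 Pre-h Lowering: [fihah] → [fehah]

[fehah]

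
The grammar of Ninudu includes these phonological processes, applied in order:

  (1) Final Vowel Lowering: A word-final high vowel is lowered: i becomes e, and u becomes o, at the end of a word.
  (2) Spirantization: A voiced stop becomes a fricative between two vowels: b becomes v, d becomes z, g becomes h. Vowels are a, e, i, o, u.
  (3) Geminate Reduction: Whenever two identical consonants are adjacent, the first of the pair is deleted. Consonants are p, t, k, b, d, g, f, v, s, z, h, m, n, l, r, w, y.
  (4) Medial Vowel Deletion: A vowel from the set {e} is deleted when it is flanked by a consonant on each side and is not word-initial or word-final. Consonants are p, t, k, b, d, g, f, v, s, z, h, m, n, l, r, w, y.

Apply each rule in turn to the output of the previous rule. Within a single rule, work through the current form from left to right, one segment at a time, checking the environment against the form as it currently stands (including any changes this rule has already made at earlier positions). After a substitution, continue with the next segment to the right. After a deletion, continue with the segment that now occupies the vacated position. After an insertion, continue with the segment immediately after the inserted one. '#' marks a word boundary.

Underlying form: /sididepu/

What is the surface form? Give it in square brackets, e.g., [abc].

(1) Final Vowel Lowering: [sididepu] → [sididepo]
(2) Spirantization: [sididepo] → [sizizepo]
(3) Geminate Reduction: no change — [sizizepo]
(4) Medial Vowel Deletion: [sizizepo] → [sizizpo]

[sizizpo]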